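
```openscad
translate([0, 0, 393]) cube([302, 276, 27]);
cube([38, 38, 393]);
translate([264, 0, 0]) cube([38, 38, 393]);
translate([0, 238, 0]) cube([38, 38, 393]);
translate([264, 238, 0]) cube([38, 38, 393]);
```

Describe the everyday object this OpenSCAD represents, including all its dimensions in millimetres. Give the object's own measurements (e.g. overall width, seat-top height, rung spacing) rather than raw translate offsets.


A four-legged stool. The seat is a 302×276×27 mm slab whose top surface is at z = 420 mm; four square legs, each 38×38 mm in cross-section, run from the floor (z = 0) to the underside of the seat, each flush with a corner of the seat.


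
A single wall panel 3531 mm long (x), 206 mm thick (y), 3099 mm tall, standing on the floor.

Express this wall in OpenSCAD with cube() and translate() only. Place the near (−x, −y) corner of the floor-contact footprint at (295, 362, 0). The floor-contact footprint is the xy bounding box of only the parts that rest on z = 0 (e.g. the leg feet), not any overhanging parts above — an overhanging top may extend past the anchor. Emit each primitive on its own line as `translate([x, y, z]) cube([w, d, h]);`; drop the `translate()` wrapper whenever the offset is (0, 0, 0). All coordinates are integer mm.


translate([295, 362, 0]) cube([3531, 206, 3099]);


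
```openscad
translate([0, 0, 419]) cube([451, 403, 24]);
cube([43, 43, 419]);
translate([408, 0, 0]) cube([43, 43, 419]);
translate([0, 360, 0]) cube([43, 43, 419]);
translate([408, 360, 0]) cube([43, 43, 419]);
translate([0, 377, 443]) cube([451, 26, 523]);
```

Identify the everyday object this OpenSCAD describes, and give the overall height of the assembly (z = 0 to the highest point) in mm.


A chair. The overall height is 966 mm.

A slab on four corner posts with a tall panel at the back — a chair. The seat slab sits at z = 419 with thickness 24, and the 523 mm backrest starts at the seat top, so the overall height is 419 + 24 + 523 = 966 mm.


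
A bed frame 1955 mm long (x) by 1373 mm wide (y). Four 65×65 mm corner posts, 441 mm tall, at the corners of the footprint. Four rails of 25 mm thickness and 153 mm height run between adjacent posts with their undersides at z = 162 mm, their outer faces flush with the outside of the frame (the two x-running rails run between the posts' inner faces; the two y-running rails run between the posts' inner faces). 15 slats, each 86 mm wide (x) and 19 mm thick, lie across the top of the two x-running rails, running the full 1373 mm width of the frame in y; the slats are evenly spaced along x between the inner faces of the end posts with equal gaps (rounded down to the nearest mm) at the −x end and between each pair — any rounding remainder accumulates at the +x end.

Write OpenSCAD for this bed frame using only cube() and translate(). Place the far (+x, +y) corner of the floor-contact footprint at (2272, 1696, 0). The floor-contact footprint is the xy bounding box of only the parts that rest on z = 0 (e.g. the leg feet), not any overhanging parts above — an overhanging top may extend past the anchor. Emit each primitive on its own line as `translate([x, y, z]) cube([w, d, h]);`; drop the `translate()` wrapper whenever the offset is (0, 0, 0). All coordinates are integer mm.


translate([317, 323, 0]) cube([65, 65, 441]);
translate([317, 1631, 0]) cube([65, 65, 441]);
translate([2207, 323, 0]) cube([65, 65, 441]);
translate([2207, 1631, 0]) cube([65, 65, 441]);
translate([382, 323, 162]) cube([1825, 25, 153]);
translate([382, 1671, 162]) cube([1825, 25, 153]);
translate([317, 388, 162]) cube([25, 1243, 153]);
translate([2247, 388, 162]) cube([25, 1243, 153]);
translate([415, 323, 315]) cube([86, 1373, 19]);
translate([534, 323, 315]) cube([86, 1373, 19]);
translate([653, 323, 315]) cube([86, 1373, 19]);
translate([772, 323, 315]) cube([86, 1373, 19]);
translate([891, 323, 315]) cube([86, 1373, 19]);
translate([1010, 323, 315]) cube([86, 1373, 19]);
translate([1129, 323, 315]) cube([86, 1373, 19]);
translate([1248, 323, 315]) cube([86, 1373, 19]);
translate([1367, 323, 315]) cube([86, 1373, 19]);
translate([1486, 323, 315]) cube([86, 1373, 19]);
translate([1605, 323, 315]) cube([86, 1373, 19]);
translate([1724, 323, 315]) cube([86, 1373, 19]);
translate([1843, 323, 315]) cube([86, 1373, 19]);
translate([1962, 323, 315]) cube([86, 1373, 19]);
translate([2081, 323, 315]) cube([86, 1373, 19]);


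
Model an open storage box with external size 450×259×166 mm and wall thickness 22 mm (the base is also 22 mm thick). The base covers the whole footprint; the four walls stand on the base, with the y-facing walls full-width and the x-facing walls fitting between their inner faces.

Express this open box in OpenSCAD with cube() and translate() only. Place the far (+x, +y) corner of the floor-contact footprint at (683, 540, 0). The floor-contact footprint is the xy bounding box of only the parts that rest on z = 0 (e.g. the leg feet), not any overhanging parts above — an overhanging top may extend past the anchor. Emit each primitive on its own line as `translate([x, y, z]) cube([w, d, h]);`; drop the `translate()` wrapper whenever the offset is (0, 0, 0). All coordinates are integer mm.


translate([233, 281, 0]) cube([450, 259, 22]);
translate([233, 281, 22]) cube([450, 22, 144]);
translate([233, 518, 22]) cube([450, 22, 144]);
translate([233, 303, 22]) cube([22, 215, 144]);
translate([661, 303, 22]) cube([22, 215, 144]);


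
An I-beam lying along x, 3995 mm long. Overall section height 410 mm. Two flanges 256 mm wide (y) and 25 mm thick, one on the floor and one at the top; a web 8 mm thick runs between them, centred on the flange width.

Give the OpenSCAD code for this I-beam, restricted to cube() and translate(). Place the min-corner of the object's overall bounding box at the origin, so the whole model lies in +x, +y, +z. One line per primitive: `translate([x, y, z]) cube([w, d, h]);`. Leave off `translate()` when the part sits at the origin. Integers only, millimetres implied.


cube([3995, 256, 25]);
translate([0, 124, 25]) cube([3995, 8, 360]);
translate([0, 0, 385]) cube([3995, 256, 25]);


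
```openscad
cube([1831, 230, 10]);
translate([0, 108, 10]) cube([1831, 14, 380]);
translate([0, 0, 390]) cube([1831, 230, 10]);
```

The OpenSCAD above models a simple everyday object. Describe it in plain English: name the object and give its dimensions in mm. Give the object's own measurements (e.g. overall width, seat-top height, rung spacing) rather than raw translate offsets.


An I-beam lying along x, 1831 mm long. Overall section height 400 mm. Two flanges 230 mm wide (y) and 10 mm thick, one on the floor and one at the top; a web 14 mm thick runs between them, centred on the flange width.


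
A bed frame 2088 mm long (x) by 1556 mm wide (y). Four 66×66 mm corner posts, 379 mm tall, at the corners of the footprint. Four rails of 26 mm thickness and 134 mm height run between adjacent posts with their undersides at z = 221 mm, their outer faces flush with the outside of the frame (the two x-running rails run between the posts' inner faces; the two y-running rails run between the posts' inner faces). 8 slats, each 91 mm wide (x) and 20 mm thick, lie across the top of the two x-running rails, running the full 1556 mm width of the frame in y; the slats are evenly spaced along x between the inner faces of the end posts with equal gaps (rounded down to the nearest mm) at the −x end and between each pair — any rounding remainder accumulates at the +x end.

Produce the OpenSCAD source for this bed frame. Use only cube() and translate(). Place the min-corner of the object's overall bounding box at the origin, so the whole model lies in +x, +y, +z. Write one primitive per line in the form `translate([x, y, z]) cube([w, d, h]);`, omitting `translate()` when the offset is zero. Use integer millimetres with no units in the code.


cube([66, 66, 379]);
translate([0, 1490, 0]) cube([66, 66, 379]);
translate([2022, 0, 0]) cube([66, 66, 379]);
translate([2022, 1490, 0]) cube([66, 66, 379]);
translate([66, 0, 221]) cube([1956, 26, 134]);
translate([66, 1530, 221]) cube([1956, 26, 134]);
translate([0, 66, 221]) cube([26, 1424, 134]);
translate([2062, 66, 221]) cube([26, 1424, 134]);
translate([202, 0, 355]) cube([91, 1556, 20]);
translate([429, 0, 355]) cube([91, 1556, 20]);
translate([656, 0, 355]) cube([91, 1556, 20]);
translate([883, 0, 355]) cube([91, 1556, 20]);
translate([1110, 0, 355]) cube([91, 1556, 20]);
translate([1337, 0, 355]) cube([91, 1556, 20]);
translate([1564, 0, 355]) cube([91, 1556, 20]);
translate([1791, 0, 355]) cube([91, 1556, 20]);


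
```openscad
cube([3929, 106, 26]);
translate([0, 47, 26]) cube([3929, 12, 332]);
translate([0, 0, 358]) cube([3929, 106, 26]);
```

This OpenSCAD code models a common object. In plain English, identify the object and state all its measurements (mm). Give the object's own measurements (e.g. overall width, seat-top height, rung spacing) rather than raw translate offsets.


An I-beam lying along x, 3929 mm long. Overall section height 384 mm. Two flanges 106 mm wide (y) and 26 mm thick, one on the floor and one at the top; a web 12 mm thick runs between them, centred on the flange width.


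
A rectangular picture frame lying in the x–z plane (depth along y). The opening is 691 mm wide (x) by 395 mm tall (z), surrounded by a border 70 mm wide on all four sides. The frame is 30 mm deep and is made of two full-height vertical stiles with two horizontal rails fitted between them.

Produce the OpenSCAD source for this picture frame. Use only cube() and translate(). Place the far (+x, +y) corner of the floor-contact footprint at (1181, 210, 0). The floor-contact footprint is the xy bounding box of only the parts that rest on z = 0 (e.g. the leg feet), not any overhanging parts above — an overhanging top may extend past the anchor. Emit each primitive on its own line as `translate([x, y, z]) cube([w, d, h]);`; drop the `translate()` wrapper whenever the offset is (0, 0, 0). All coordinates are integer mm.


translate([350, 180, 0]) cube([70, 30, 535]);
translate([1111, 180, 0]) cube([70, 30, 535]);
translate([420, 180, 0]) cube([691, 30, 70]);
translate([420, 180, 465]) cube([691, 30, 70]);


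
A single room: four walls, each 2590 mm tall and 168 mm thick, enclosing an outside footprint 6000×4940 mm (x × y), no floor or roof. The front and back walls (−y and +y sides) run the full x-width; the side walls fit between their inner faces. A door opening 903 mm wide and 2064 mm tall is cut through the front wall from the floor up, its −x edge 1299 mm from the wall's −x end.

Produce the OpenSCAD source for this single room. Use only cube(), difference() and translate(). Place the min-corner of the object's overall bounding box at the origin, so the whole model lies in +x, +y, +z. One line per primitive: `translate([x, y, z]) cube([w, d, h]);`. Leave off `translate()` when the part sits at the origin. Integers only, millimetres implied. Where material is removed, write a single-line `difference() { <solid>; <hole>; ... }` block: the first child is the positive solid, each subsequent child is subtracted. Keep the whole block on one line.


difference() { cube([6000, 168, 2590]); translate([1299, 0, 0]) cube([903, 168, 2064]); }
translate([0, 4772, 0]) cube([6000, 168, 2590]);
translate([0, 168, 0]) cube([168, 4604, 2590]);
translate([5832, 168, 0]) cube([168, 4604, 2590]);


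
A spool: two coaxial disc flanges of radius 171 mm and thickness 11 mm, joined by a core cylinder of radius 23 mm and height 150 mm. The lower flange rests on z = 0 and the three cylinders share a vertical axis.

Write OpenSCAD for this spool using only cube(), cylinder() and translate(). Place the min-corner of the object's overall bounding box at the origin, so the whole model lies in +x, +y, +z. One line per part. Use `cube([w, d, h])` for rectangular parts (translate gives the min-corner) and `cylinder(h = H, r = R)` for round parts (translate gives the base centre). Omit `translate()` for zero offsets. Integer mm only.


translate([171, 171, 0]) cylinder(h = 11, r = 171);
translate([171, 171, 11]) cylinder(h = 150, r = 23);
translate([171, 171, 161]) cylinder(h = 11, r = 171);


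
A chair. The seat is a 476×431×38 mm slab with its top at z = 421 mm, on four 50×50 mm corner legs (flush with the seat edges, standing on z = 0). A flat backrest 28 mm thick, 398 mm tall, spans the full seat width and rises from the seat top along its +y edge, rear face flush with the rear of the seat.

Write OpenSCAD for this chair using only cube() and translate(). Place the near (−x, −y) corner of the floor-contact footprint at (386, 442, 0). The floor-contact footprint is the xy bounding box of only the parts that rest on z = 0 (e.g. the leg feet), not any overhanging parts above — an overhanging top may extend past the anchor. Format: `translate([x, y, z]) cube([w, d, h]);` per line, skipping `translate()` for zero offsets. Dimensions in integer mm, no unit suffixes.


// leg_h = 421 - 38 = 383
translate([386, 442, 383]) cube([476, 431, 38]);
translate([386, 442, 0]) cube([50, 50, 383]);
translate([812, 442, 0]) cube([50, 50, 383]);
translate([386, 823, 0]) cube([50, 50, 383]);
translate([812, 823, 0]) cube([50, 50, 383]);
translate([386, 845, 421]) cube([476, 28, 398]);


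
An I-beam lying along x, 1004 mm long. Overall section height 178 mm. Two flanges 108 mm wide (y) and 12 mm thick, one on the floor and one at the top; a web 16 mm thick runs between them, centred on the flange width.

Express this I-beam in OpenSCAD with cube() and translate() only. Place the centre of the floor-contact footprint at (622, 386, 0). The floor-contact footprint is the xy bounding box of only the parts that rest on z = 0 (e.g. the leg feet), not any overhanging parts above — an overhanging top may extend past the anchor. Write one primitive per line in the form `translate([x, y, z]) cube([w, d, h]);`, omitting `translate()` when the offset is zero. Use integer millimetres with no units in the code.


translate([120, 332, 0]) cube([1004, 108, 12]);
translate([120, 378, 12]) cube([1004, 16, 154]);
translate([120, 332, 166]) cube([1004, 108, 12]);


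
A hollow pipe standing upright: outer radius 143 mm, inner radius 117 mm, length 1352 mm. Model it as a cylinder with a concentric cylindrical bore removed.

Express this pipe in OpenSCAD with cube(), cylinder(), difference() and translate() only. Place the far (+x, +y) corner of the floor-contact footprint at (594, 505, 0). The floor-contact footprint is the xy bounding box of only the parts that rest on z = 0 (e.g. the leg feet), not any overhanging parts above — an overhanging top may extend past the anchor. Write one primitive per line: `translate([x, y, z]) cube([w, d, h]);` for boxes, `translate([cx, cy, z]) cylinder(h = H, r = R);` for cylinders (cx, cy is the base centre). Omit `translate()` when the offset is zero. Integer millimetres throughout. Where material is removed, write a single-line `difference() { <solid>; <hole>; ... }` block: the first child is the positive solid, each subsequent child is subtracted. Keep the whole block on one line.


difference() { translate([451, 362, 0]) cylinder(h = 1352, r = 143); translate([451, 362, 0]) cylinder(h = 1352, r = 117); }


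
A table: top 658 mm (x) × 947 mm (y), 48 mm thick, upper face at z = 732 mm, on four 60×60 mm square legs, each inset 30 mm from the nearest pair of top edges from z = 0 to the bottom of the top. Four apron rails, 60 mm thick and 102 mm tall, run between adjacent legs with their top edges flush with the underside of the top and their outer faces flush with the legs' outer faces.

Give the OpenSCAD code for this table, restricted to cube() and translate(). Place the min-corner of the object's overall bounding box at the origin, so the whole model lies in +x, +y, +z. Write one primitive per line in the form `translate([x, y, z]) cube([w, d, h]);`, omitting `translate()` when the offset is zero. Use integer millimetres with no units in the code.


// leg_h = 732 - 48 = 684
// apron z = 684 - 102 = 582
translate([0, 0, 684]) cube([658, 947, 48]);
translate([30, 30, 0]) cube([60, 60, 684]);
translate([568, 30, 0]) cube([60, 60, 684]);
translate([30, 857, 0]) cube([60, 60, 684]);
translate([568, 857, 0]) cube([60, 60, 684]);
translate([90, 30, 582]) cube([478, 60, 102]);
translate([90, 857, 582]) cube([478, 60, 102]);
translate([30, 90, 582]) cube([60, 767, 102]);
translate([568, 90, 582]) cube([60, 767, 102]);


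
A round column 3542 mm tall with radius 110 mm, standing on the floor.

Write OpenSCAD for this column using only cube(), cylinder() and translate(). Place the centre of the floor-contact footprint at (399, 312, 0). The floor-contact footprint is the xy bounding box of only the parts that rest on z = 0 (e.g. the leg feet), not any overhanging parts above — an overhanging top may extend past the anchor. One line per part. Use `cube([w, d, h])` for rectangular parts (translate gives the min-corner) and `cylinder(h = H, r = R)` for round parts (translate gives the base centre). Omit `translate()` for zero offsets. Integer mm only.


translate([399, 312, 0]) cylinder(h = 3542, r = 110);


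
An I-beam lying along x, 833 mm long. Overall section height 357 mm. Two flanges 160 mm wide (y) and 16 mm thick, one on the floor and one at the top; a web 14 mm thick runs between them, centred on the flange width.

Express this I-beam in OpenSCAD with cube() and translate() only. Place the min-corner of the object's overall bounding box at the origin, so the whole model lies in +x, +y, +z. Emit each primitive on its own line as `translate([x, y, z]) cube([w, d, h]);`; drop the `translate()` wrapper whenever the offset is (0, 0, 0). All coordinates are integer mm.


cube([833, 160, 16]);
translate([0, 73, 16]) cube([833, 14, 325]);
translate([0, 0, 341]) cube([833, 160, 16]);


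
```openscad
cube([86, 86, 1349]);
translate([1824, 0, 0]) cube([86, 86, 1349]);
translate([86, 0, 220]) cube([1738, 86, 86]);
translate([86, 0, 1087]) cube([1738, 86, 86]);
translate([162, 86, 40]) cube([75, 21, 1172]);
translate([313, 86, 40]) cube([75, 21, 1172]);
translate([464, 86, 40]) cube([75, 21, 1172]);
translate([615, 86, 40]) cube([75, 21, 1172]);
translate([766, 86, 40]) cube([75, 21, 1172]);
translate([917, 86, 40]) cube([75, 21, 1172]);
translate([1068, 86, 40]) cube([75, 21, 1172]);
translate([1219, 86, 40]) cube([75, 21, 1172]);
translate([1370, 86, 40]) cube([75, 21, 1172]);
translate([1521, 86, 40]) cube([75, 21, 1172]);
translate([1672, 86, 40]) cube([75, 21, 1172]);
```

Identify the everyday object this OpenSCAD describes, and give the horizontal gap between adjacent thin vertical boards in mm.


A fence section. The picket gap is 76 mm.

Two posts, two rails, 11 pickets — a fence section. Span 1738 mm holds 11 pickets of 75 mm with 12 equal gaps: ⌊(1738 − 11·75) / 12⌋ = 76 mm.


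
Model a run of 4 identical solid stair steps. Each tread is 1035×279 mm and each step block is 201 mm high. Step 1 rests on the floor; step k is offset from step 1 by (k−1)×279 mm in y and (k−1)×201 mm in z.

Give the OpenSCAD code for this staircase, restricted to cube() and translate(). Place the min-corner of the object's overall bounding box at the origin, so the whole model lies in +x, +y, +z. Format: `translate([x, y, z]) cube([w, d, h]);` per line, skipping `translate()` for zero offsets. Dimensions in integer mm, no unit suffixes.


cube([1035, 279, 201]);
translate([0, 279, 201]) cube([1035, 279, 201]);
translate([0, 558, 402]) cube([1035, 279, 201]);
translate([0, 837, 603]) cube([1035, 279, 201]);


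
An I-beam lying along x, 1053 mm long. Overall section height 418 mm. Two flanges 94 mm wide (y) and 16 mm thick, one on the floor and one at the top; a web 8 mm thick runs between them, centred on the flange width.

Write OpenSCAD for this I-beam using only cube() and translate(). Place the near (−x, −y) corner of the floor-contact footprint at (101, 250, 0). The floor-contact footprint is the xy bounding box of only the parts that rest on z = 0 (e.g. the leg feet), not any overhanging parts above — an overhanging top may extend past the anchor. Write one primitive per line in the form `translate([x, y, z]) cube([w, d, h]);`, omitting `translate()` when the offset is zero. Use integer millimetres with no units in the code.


translate([101, 250, 0]) cube([1053, 94, 16]);
translate([101, 293, 16]) cube([1053, 8, 386]);
translate([101, 250, 402]) cube([1053, 94, 16]);


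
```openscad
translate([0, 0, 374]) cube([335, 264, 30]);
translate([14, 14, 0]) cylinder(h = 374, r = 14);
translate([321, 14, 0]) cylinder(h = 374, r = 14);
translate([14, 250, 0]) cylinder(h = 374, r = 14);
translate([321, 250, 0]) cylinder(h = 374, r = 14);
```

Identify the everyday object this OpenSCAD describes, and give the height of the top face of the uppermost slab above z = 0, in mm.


A stool. The seat height is 404 mm.

A 335×264×30 slab at z = 374 on four corner cylinders — a stool. The seat top is 374 + 30 = 404 mm.


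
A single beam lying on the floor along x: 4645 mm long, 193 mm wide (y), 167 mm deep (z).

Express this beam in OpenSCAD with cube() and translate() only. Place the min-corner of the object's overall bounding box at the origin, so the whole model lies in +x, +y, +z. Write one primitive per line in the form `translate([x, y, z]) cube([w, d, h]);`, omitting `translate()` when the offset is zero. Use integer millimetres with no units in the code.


cube([4645, 193, 167]);


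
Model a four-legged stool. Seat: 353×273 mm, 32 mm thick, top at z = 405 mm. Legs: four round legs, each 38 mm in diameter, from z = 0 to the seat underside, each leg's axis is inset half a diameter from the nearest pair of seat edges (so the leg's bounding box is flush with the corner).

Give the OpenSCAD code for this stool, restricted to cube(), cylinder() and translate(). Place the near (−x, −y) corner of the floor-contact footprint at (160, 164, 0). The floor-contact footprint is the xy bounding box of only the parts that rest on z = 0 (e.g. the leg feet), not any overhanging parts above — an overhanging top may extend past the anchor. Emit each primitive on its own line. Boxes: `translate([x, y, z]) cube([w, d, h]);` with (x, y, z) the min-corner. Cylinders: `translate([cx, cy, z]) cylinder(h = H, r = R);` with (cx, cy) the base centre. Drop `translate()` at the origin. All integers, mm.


translate([160, 164, 373]) cube([353, 273, 32]);
translate([179, 183, 0]) cylinder(h = 373, r = 19);
translate([494, 183, 0]) cylinder(h = 373, r = 19);
translate([179, 418, 0]) cylinder(h = 373, r = 19);
translate([494, 418, 0]) cylinder(h = 373, r = 19);


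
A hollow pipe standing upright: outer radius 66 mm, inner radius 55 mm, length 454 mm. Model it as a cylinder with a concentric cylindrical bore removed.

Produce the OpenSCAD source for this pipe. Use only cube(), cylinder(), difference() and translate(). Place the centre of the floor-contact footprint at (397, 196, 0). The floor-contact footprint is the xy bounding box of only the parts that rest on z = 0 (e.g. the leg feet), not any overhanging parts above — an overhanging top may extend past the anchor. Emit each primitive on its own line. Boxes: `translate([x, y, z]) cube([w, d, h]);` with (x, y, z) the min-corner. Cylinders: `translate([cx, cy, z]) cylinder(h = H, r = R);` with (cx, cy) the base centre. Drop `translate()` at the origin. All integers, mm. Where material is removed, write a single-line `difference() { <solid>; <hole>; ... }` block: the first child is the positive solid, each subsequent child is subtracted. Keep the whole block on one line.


difference() { translate([397, 196, 0]) cylinder(h = 454, r = 66); translate([397, 196, 0]) cylinder(h = 454, r = 55); }


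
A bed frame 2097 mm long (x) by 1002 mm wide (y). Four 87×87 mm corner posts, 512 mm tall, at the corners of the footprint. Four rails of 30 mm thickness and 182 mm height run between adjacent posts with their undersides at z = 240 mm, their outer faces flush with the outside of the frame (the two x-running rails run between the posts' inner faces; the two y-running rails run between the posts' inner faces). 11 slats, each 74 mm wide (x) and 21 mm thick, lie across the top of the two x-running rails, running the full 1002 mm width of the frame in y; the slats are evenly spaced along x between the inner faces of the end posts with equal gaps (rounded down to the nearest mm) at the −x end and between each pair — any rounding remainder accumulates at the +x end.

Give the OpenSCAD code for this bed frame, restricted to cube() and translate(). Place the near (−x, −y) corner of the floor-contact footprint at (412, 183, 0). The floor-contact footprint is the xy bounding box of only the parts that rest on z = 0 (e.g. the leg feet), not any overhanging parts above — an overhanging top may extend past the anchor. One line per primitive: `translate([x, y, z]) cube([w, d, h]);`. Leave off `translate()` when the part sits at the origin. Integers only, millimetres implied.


translate([412, 183, 0]) cube([87, 87, 512]);
translate([412, 1098, 0]) cube([87, 87, 512]);
translate([2422, 183, 0]) cube([87, 87, 512]);
translate([2422, 1098, 0]) cube([87, 87, 512]);
translate([499, 183, 240]) cube([1923, 30, 182]);
translate([499, 1155, 240]) cube([1923, 30, 182]);
translate([412, 270, 240]) cube([30, 828, 182]);
translate([2479, 270, 240]) cube([30, 828, 182]);
translate([591, 183, 422]) cube([74, 1002, 21]);
translate([757, 183, 422]) cube([74, 1002, 21]);
translate([923, 183, 422]) cube([74, 1002, 21]);
translate([1089, 183, 422]) cube([74, 1002, 21]);
translate([1255, 183, 422]) cube([74, 1002, 21]);
translate([1421, 183, 422]) cube([74, 1002, 21]);
translate([1587, 183, 422]) cube([74, 1002, 21]);
translate([1753, 183, 422]) cube([74, 1002, 21]);
translate([1919, 183, 422]) cube([74, 1002, 21]);
translate([2085, 183, 422]) cube([74, 1002, 21]);
translate([2251, 183, 422]) cube([74, 1002, 21]);


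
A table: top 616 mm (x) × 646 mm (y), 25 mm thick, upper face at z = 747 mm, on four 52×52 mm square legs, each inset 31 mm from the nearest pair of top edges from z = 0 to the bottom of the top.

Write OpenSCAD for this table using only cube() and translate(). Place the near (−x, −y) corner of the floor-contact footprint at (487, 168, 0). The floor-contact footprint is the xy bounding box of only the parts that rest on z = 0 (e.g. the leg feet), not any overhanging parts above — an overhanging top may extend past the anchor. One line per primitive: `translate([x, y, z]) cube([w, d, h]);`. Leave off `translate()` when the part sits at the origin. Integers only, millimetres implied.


translate([456, 137, 722]) cube([616, 646, 25]);
translate([487, 168, 0]) cube([52, 52, 722]);
translate([989, 168, 0]) cube([52, 52, 722]);
translate([487, 700, 0]) cube([52, 52, 722]);
translate([989, 700, 0]) cube([52, 52, 722]);


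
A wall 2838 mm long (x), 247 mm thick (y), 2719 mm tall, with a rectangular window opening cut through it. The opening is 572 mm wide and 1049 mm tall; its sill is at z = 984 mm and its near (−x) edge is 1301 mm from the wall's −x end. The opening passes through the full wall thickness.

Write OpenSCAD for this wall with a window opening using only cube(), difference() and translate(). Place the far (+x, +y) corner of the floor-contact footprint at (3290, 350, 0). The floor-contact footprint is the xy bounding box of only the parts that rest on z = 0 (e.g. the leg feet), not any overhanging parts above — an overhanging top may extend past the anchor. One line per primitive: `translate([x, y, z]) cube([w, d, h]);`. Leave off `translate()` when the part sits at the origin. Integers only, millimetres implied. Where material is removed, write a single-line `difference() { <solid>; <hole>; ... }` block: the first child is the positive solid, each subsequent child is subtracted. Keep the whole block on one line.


difference() { translate([452, 103, 0]) cube([2838, 247, 2719]); translate([1753, 103, 984]) cube([572, 247, 1049]); }


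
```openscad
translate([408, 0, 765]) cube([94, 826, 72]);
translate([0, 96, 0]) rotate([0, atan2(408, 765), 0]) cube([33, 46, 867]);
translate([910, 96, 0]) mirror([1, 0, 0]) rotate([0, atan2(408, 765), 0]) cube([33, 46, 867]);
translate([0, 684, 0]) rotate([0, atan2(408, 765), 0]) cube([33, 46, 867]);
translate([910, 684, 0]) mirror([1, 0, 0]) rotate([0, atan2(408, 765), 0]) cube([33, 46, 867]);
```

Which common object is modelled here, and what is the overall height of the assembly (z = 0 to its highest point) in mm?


A sawhorse. The overall height is 837 mm.

A beam across two mirrored pairs of raked legs — a sawhorse. The beam's underside is at z = 765 (matching the legs' vertical rise in atan2(408, 765)) and the beam is 72 mm tall, so its top is at 765 + 72 = 837 mm. The raked legs top out at the beam's underside, so that is the highest point.


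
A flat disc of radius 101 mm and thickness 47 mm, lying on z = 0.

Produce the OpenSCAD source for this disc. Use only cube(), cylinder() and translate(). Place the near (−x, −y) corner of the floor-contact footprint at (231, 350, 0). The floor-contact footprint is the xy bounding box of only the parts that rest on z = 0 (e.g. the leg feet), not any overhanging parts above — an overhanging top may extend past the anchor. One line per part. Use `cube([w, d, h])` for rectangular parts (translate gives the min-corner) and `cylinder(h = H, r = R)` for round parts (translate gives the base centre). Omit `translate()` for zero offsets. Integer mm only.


translate([332, 451, 0]) cylinder(h = 47, r = 101);


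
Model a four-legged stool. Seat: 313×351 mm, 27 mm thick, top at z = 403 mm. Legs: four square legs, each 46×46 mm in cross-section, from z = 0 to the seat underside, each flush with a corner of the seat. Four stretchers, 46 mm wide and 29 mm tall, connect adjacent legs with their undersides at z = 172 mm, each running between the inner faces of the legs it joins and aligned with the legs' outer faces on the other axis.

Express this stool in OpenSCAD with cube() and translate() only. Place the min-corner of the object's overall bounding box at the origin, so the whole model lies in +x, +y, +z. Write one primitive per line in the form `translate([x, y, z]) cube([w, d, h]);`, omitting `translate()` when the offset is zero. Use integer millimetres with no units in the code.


translate([0, 0, 376]) cube([313, 351, 27]);
cube([46, 46, 376]);
translate([267, 0, 0]) cube([46, 46, 376]);
translate([0, 305, 0]) cube([46, 46, 376]);
translate([267, 305, 0]) cube([46, 46, 376]);
translate([46, 0, 172]) cube([221, 46, 29]);
translate([46, 305, 172]) cube([221, 46, 29]);
translate([0, 46, 172]) cube([46, 259, 29]);
translate([267, 46, 172]) cube([46, 259, 29]);


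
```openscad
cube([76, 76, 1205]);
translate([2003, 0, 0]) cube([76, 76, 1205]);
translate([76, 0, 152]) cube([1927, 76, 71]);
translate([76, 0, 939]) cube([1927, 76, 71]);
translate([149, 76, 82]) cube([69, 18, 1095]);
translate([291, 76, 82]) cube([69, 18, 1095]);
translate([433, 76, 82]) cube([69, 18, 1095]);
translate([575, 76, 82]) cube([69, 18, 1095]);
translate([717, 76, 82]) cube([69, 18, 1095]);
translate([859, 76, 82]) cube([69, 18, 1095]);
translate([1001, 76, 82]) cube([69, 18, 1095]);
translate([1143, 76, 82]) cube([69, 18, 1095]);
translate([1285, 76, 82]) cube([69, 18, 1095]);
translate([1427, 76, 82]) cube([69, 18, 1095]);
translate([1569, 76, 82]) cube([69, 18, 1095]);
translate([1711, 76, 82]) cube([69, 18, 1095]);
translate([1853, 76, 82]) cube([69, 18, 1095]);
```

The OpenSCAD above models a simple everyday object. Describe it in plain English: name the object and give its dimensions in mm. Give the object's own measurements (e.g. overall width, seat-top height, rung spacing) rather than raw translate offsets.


A fence section. Two 76×76 mm posts, 1205 mm tall, stand on the floor with a clear span of 1927 mm between their inner faces. Two horizontal rails of 76×71 mm section span the gap between the posts with their undersides at z = 152 mm and z = 939 mm, flush with the posts' −y face. 13 pickets, each 69 mm wide, 18 mm thick and 1095 mm tall, are fixed to the +y face of the rails with their bottoms at z = 82 mm, spaced across the span with a 73 mm gap after the −x post and between neighbouring pickets, with 81 mm left before the +x post.


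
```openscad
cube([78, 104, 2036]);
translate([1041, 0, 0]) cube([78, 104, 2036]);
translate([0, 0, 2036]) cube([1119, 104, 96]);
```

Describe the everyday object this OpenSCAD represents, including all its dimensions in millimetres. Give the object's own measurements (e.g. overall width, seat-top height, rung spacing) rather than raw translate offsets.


A door frame. The clear opening is 963 mm wide and 2036 mm high. Two 78 mm wide jambs, 104 mm deep, stand either side of the opening from the floor to the top of the opening. A 96 mm thick head sits across the top of both jambs, spanning the full outside width of the frame.


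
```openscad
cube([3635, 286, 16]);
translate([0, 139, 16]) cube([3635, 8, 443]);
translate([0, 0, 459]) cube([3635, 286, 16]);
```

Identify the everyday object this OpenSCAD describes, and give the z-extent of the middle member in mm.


An I-beam. The web height is 443 mm.

Two wide flanges with a thin centred web — an I-beam. Overall 475 mm minus two 16 mm flanges gives a web of 475 − 2·16 = 443 mm.


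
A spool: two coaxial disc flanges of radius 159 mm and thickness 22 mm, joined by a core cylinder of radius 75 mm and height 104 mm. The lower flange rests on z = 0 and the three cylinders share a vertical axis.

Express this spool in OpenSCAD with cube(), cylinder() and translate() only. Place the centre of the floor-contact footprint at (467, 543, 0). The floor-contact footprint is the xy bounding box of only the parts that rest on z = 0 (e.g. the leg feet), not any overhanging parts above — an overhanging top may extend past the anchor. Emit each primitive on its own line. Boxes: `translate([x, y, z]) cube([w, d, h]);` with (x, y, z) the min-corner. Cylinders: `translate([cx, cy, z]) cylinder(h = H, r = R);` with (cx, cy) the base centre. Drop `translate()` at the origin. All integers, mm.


translate([467, 543, 0]) cylinder(h = 22, r = 159);
translate([467, 543, 22]) cylinder(h = 104, r = 75);
translate([467, 543, 126]) cylinder(h = 22, r = 159);


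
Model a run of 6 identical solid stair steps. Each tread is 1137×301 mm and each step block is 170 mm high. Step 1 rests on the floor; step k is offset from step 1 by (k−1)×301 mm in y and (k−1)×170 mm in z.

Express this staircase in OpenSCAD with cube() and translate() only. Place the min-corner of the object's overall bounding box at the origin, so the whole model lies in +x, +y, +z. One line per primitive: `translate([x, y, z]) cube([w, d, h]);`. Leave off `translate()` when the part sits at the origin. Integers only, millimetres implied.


cube([1137, 301, 170]);
translate([0, 301, 170]) cube([1137, 301, 170]);
translate([0, 602, 340]) cube([1137, 301, 170]);
translate([0, 903, 510]) cube([1137, 301, 170]);
translate([0, 1204, 680]) cube([1137, 301, 170]);
translate([0, 1505, 850]) cube([1137, 301, 170]);


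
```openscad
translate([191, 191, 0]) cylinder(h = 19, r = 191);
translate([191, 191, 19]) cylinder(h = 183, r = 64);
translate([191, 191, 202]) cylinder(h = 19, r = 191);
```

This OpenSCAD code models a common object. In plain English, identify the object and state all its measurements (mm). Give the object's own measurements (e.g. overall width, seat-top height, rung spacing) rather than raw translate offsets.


A spool: two coaxial disc flanges of radius 191 mm and thickness 19 mm, joined by a core cylinder of radius 64 mm and height 183 mm. The lower flange rests on z = 0 and the three cylinders share a vertical axis.


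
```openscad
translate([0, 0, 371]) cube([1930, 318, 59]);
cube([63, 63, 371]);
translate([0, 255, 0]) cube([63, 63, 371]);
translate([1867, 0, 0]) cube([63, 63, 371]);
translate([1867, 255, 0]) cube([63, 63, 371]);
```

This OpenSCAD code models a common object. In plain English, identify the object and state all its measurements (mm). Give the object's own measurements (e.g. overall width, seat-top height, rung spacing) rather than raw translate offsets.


A long wooden bench with a 1930 mm (x) × 318 mm (y) seat, 59 mm thick, its top surface 430 mm above the floor. Four 63 mm square legs at the seat corners, flush with the edges, run from z = 0 to the seat underside.


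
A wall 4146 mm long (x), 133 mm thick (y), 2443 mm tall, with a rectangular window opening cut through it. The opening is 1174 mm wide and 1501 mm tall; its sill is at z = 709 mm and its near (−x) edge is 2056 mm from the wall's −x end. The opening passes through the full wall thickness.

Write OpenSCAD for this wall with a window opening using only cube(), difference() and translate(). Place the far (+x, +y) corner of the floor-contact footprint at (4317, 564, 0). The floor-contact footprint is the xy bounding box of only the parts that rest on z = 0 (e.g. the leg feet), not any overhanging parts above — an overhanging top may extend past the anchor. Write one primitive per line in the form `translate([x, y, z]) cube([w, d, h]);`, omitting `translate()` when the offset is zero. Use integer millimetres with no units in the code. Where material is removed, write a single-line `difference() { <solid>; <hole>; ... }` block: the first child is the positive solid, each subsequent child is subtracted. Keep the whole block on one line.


difference() { translate([171, 431, 0]) cube([4146, 133, 2443]); translate([2227, 431, 709]) cube([1174, 133, 1501]); }


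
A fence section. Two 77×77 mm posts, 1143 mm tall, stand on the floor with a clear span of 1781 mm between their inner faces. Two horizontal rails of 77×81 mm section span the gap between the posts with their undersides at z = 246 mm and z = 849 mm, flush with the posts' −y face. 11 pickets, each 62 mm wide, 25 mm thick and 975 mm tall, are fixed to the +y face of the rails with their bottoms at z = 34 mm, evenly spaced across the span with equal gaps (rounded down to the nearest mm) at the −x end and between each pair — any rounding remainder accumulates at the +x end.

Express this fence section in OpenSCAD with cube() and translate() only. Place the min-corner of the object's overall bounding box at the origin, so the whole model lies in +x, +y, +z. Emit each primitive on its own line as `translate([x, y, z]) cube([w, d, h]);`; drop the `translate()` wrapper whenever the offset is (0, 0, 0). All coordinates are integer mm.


cube([77, 77, 1143]);
translate([1858, 0, 0]) cube([77, 77, 1143]);
translate([77, 0, 246]) cube([1781, 77, 81]);
translate([77, 0, 849]) cube([1781, 77, 81]);
translate([168, 77, 34]) cube([62, 25, 975]);
translate([321, 77, 34]) cube([62, 25, 975]);
translate([474, 77, 34]) cube([62, 25, 975]);
translate([627, 77, 34]) cube([62, 25, 975]);
translate([780, 77, 34]) cube([62, 25, 975]);
translate([933, 77, 34]) cube([62, 25, 975]);
translate([1086, 77, 34]) cube([62, 25, 975]);
translate([1239, 77, 34]) cube([62, 25, 975]);
translate([1392, 77, 34]) cube([62, 25, 975]);
translate([1545, 77, 34]) cube([62, 25, 975]);
translate([1698, 77, 34]) cube([62, 25, 975]);


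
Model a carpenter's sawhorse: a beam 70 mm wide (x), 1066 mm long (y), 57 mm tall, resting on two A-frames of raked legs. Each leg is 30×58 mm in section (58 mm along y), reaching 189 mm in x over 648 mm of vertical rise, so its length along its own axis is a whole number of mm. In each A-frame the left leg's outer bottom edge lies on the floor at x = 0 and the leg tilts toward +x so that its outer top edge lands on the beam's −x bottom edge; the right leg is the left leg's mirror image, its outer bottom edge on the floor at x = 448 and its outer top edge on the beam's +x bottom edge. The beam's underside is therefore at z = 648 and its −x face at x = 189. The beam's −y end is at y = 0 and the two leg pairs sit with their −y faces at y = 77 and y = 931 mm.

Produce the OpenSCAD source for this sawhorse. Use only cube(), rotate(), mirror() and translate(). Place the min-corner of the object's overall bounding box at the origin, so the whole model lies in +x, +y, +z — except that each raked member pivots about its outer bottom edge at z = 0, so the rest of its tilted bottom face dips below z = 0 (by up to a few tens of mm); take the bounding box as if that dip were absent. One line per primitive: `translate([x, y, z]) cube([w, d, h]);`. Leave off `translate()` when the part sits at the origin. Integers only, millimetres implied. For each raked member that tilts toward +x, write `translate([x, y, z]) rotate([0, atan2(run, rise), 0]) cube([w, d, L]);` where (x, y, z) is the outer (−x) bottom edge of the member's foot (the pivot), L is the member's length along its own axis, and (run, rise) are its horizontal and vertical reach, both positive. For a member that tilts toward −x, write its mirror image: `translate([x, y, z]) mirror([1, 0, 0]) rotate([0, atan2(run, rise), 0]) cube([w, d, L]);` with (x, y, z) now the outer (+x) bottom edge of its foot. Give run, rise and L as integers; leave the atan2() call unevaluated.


translate([189, 0, 648]) cube([70, 1066, 57]);
translate([0, 77, 0]) rotate([0, atan2(189, 648), 0]) cube([30, 58, 675]);
translate([448, 77, 0]) mirror([1, 0, 0]) rotate([0, atan2(189, 648), 0]) cube([30, 58, 675]);
translate([0, 931, 0]) rotate([0, atan2(189, 648), 0]) cube([30, 58, 675]);
translate([448, 931, 0]) mirror([1, 0, 0]) rotate([0, atan2(189, 648), 0]) cube([30, 58, 675]);
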